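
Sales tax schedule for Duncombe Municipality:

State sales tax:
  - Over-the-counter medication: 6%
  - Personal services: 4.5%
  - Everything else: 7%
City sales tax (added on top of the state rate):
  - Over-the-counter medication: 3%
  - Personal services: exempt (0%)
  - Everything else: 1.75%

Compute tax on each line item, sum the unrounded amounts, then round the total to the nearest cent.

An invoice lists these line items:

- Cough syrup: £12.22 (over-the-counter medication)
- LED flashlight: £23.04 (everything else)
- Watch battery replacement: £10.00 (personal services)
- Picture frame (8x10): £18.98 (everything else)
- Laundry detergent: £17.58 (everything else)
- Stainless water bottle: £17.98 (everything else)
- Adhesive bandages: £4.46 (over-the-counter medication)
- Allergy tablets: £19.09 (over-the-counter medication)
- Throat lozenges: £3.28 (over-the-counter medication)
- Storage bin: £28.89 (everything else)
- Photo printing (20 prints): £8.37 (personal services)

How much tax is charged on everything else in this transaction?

£9.32

LED flashlight £23.04: everything else → 7% + 1.75% city = 8.75% → £2.016
Picture frame (8x10) £18.98: everything else → 7% + 1.75% city = 8.75% → £1.66075
Laundry detergent £17.58: everything else → 7% + 1.75% city = 8.75% → £1.53825
Stainless water bottle £17.98: everything else → 7% + 1.75% city = 8.75% → £1.57325
Storage bin £28.89: everything else → 7% + 1.75% city = 8.75% → £2.527875
Tax on everything else: unrounded sum = £9.316125 → £9.32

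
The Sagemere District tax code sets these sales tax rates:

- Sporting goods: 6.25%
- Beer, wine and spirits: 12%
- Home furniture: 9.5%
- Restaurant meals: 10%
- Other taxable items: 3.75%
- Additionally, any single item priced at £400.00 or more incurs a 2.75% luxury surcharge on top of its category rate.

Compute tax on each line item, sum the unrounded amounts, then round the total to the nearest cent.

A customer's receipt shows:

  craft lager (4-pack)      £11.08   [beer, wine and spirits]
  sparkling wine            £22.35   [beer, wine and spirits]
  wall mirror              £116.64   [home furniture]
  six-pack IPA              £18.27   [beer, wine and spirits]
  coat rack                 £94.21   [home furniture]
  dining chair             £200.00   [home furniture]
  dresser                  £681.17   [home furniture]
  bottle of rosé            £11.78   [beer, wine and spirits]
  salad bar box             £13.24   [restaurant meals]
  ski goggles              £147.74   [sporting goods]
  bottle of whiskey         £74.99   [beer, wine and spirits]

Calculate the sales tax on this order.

Craft lager (4-pack) £11.08: beer, wine and spirits → 12% → £1.3296
Sparkling wine £22.35: beer, wine and spirits → 12% → £2.682
Wall mirror £116.64: home furniture → 9.5% → £11.0808
Six-pack IPA £18.27: beer, wine and spirits → 12% → £2.1924
Coat rack £94.21: home furniture → 9.5% → £8.94995
Dining chair £200.00: home furniture → 9.5% → £19.00
Dresser £681.17: home furniture → 9.5% + 2.75% surcharge = 12.25% → £83.443325
Bottle of rosé £11.78: beer, wine and spirits → 12% → £1.4136
Salad bar box £13.24: restaurant meals → 10% → £1.324
Ski goggles £147.74: sporting goods → 6.25% → £9.23375
Bottle of whiskey £74.99: beer, wine and spirits → 12% → £8.9988
Unrounded tax sum = £149.648225 → £149.65

£149.65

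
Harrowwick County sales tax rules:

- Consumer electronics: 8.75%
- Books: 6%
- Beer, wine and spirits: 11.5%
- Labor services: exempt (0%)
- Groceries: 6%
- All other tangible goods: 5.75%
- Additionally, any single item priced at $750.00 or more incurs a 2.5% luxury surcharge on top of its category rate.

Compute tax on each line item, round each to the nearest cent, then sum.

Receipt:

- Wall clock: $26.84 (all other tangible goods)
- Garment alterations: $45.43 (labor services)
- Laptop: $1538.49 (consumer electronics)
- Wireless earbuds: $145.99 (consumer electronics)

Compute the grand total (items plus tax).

$1944.14

Wall clock $26.84: all other tangible goods → 5.75% → $1.54
Garment alterations $45.43: labor services → 0% → $0.00
Laptop $1538.49: consumer electronics → 8.75% + 2.5% surcharge = 11.25% → $173.08
Wireless earbuds $145.99: consumer electronics → 8.75% → $12.77
Subtotal = $1756.75; tax = $187.39; total due = $1944.14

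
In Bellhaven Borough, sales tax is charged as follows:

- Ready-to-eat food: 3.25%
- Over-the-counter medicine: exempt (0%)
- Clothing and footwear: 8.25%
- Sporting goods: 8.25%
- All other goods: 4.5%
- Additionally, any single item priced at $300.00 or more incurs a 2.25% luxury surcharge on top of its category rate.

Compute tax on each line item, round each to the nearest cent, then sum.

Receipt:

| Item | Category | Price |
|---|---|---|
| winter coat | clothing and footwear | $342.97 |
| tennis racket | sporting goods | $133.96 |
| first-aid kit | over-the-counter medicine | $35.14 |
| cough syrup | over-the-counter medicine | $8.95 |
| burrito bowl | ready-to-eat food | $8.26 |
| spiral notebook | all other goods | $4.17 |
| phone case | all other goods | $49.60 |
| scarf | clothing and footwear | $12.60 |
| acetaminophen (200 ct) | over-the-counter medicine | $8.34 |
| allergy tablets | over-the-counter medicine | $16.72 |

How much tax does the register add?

$50.79

Winter coat $342.97: clothing and footwear → 8.25% + 2.25% surcharge = 10.5% → $36.01
Tennis racket $133.96: sporting goods → 8.25% → $11.05
First-aid kit $35.14: over-the-counter medicine → 0% → $0.00
Cough syrup $8.95: over-the-counter medicine → 0% → $0.00
Burrito bowl $8.26: ready-to-eat food → 3.25% → $0.27
Spiral notebook $4.17: all other goods → 4.5% → $0.19
Phone case $49.60: all other goods → 4.5% → $2.23
Scarf $12.60: clothing and footwear → 8.25% → $1.04
Acetaminophen (200 ct) $8.34: over-the-counter medicine → 0% → $0.00
Allergy tablets $16.72: over-the-counter medicine → 0% → $0.00
Total tax = $36.01 + $11.05 + $0.27 + $0.19 + $2.23 + $1.04 = $50.79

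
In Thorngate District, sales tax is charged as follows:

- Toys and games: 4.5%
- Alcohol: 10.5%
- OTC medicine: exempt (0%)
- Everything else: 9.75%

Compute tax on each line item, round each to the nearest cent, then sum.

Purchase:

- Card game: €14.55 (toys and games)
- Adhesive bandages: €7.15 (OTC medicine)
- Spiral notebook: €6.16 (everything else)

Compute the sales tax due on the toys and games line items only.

€0.65

Card game €14.55: toys and games → 4.5% → €0.65
Tax on toys and games = €0.65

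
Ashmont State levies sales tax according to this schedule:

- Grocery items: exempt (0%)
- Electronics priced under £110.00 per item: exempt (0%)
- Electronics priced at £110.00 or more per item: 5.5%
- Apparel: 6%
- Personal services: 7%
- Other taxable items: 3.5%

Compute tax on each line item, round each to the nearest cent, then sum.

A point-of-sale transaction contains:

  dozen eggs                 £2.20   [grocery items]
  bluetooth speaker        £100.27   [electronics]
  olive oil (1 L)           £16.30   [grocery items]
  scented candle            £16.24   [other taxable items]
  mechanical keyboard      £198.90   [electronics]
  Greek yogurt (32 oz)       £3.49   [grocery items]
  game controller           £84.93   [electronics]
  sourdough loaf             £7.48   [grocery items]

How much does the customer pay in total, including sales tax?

£441.32

Dozen eggs £2.20: grocery items → 0% → £0.00
Bluetooth speaker £100.27: electronics, under £110.00 → 0% → £0.00
Olive oil (1 L) £16.30: grocery items → 0% → £0.00
Scented candle £16.24: other taxable items → 3.5% → £0.57
Mechanical keyboard £198.90: electronics, £110.00 or more → 5.5% → £10.94
Greek yogurt (32 oz) £3.49: grocery items → 0% → £0.00
Game controller £84.93: electronics, under £110.00 → 0% → £0.00
Sourdough loaf £7.48: grocery items → 0% → £0.00
Subtotal = £429.81; tax = £11.51; total due = £441.32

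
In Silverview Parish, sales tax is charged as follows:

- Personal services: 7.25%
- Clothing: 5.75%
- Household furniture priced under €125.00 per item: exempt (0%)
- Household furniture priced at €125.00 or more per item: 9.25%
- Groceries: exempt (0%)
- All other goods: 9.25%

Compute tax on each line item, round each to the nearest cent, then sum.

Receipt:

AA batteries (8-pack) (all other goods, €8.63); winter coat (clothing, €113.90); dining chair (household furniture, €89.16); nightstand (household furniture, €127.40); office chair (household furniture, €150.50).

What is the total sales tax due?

AA batteries (8-pack) €8.63: all other goods → 9.25% → €0.80
Winter coat €113.90: clothing → 5.75% → €6.55
Dining chair €89.16: household furniture, under €125.00 → 0% → €0.00
Nightstand €127.40: household furniture, €125.00 or more → 9.25% → €11.78
Office chair €150.50: household furniture, €125.00 or more → 9.25% → €13.92
Total tax = €0.80 + €6.55 + €11.78 + €13.92 = €33.05

€33.05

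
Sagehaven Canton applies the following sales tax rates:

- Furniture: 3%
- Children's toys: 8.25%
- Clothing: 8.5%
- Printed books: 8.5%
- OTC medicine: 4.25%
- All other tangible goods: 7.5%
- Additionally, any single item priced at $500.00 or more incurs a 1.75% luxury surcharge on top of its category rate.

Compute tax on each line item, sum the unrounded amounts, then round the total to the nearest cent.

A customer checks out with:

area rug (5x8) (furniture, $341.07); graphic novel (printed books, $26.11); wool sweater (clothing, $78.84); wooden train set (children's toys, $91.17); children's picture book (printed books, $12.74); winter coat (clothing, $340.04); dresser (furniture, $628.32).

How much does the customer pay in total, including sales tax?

Area rug (5x8) $341.07: furniture → 3% → $10.2321
Graphic novel $26.11: printed books → 8.5% → $2.21935
Wool sweater $78.84: clothing → 8.5% → $6.7014
Wooden train set $91.17: children's toys → 8.25% → $7.521525
Children's picture book $12.74: printed books → 8.5% → $1.0829
Winter coat $340.04: clothing → 8.5% → $28.9034
Dresser $628.32: furniture → 3% + 1.75% surcharge = 4.75% → $29.8452
Subtotal = $1518.29; unrounded tax = $86.505875 → $86.51; total due = $1604.80

$1604.80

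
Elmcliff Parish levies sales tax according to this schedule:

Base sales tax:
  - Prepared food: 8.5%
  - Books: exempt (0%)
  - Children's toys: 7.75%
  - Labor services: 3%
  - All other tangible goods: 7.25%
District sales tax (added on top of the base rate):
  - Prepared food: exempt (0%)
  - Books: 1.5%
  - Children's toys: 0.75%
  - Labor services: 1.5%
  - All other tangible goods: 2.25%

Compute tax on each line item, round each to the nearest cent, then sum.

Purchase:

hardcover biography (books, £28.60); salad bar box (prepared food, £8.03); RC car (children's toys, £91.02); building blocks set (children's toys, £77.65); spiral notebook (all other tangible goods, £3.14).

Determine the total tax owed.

Hardcover biography £28.60: books → 0% + 1.5% district = 1.5% → £0.43
Salad bar box £8.03: prepared food → 8.5% + 0% district = 8.5% → £0.68
RC car £91.02: children's toys → 7.75% + 0.75% district = 8.5% → £7.74
Building blocks set £77.65: children's toys → 7.75% + 0.75% district = 8.5% → £6.60
Spiral notebook £3.14: all other tangible goods → 7.25% + 2.25% district = 9.5% → £0.30
Total tax = £0.43 + £0.68 + £7.74 + £6.60 + £0.30 = £15.75

£15.75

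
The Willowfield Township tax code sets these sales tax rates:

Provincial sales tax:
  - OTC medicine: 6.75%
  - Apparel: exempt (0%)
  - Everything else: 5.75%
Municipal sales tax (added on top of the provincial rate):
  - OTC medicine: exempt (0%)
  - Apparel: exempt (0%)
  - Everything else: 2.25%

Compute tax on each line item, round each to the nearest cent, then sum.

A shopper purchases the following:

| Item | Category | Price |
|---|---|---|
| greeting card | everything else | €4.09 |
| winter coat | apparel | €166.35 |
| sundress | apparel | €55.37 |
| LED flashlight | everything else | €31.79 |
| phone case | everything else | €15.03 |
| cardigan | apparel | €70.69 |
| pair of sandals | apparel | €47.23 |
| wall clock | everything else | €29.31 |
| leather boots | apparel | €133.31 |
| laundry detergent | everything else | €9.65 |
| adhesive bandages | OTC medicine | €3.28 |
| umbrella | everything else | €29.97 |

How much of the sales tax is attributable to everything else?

€9.58

Greeting card €4.09: everything else → 5.75% + 2.25% municipal = 8% → €0.33
LED flashlight €31.79: everything else → 5.75% + 2.25% municipal = 8% → €2.54
Phone case €15.03: everything else → 5.75% + 2.25% municipal = 8% → €1.20
Wall clock €29.31: everything else → 5.75% + 2.25% municipal = 8% → €2.34
Laundry detergent €9.65: everything else → 5.75% + 2.25% municipal = 8% → €0.77
Umbrella €29.97: everything else → 5.75% + 2.25% municipal = 8% → €2.40
Tax on everything else = €0.33 + €2.54 + €1.20 + €2.34 + €0.77 + €2.40 = €9.58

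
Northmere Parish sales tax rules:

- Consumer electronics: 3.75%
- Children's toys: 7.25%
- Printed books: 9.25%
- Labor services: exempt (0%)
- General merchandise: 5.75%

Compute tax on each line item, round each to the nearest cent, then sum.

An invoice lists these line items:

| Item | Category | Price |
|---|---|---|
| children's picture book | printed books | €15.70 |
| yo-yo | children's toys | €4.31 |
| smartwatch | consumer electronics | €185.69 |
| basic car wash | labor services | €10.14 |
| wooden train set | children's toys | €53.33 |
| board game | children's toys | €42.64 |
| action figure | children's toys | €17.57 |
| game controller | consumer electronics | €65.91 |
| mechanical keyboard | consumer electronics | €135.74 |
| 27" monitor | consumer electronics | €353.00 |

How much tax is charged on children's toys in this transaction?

Yo-yo €4.31: children's toys → 7.25% → €0.31
Wooden train set €53.33: children's toys → 7.25% → €3.87
Board game €42.64: children's toys → 7.25% → €3.09
Action figure €17.57: children's toys → 7.25% → €1.27
Tax on children's toys = €0.31 + €3.87 + €3.09 + €1.27 = €8.54

€8.54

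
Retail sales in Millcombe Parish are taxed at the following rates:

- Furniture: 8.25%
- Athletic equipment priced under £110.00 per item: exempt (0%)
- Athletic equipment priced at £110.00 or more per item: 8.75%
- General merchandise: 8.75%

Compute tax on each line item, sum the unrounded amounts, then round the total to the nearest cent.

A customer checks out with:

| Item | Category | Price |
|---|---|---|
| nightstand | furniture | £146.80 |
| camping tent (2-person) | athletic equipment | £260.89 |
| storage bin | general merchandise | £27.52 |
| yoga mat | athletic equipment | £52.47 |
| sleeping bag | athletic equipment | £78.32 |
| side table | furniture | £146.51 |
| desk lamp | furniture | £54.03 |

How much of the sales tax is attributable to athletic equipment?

Camping tent (2-person) £260.89: athletic equipment, £110.00 or more → 8.75% → £22.827875
Yoga mat £52.47: athletic equipment, under £110.00 → 0% → £0.00
Sleeping bag £78.32: athletic equipment, under £110.00 → 0% → £0.00
Tax on athletic equipment: unrounded sum = £22.827875 → £22.83

£22.83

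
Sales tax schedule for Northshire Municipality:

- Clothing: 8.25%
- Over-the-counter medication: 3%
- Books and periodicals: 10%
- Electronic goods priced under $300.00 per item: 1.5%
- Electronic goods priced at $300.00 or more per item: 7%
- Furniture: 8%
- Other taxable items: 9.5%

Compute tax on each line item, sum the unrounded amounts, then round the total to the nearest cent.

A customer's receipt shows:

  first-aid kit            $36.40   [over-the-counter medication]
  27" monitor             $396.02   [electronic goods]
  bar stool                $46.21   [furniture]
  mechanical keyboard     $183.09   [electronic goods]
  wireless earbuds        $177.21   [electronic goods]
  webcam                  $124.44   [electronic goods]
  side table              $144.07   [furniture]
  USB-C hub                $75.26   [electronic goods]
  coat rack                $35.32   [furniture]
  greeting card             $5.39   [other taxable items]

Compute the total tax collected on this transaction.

$55.77

First-aid kit $36.40: over-the-counter medication → 3% → $1.092
27" monitor $396.02: electronic goods, $300.00 or more → 7% → $27.7214
Bar stool $46.21: furniture → 8% → $3.6968
Mechanical keyboard $183.09: electronic goods, under $300.00 → 1.5% → $2.74635
Wireless earbuds $177.21: electronic goods, under $300.00 → 1.5% → $2.65815
Webcam $124.44: electronic goods, under $300.00 → 1.5% → $1.8666
Side table $144.07: furniture → 8% → $11.5256
USB-C hub $75.26: electronic goods, under $300.00 → 1.5% → $1.1289
Coat rack $35.32: furniture → 8% → $2.8256
Greeting card $5.39: other taxable items → 9.5% → $0.51205
Unrounded tax sum = $55.77345 → $55.77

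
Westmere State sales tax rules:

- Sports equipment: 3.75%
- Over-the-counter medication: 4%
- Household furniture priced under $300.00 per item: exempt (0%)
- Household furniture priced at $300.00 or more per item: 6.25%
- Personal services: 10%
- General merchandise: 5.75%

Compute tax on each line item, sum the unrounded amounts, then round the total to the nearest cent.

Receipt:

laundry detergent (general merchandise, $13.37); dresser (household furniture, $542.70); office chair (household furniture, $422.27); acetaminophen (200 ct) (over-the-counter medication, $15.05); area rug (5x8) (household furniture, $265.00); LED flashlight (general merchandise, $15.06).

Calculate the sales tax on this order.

Laundry detergent $13.37: general merchandise → 5.75% → $0.768775
Dresser $542.70: household furniture, $300.00 or more → 6.25% → $33.91875
Office chair $422.27: household furniture, $300.00 or more → 6.25% → $26.391875
Acetaminophen (200 ct) $15.05: over-the-counter medication → 4% → $0.602
Area rug (5x8) $265.00: household furniture, under $300.00 → 0% → $0.00
LED flashlight $15.06: general merchandise → 5.75% → $0.86595
Unrounded tax sum = $62.54735 → $62.55

$62.55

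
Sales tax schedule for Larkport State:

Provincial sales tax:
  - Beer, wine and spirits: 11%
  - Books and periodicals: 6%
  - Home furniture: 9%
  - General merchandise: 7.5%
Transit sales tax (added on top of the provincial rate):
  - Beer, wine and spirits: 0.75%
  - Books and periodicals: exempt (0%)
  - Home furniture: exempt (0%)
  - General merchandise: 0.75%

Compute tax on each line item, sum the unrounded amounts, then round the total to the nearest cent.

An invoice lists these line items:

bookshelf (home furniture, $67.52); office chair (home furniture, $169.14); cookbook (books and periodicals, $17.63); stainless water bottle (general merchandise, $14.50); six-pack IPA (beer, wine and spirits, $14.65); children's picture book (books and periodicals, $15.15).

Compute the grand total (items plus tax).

Bookshelf $67.52: home furniture → 9% + 0% transit = 9% → $6.0768
Office chair $169.14: home furniture → 9% + 0% transit = 9% → $15.2226
Cookbook $17.63: books and periodicals → 6% + 0% transit = 6% → $1.0578
Stainless water bottle $14.50: general merchandise → 7.5% + 0.75% transit = 8.25% → $1.19625
Six-pack IPA $14.65: beer, wine and spirits → 11% + 0.75% transit = 11.75% → $1.721375
Children's picture book $15.15: books and periodicals → 6% + 0% transit = 6% → $0.909
Subtotal = $298.59; unrounded tax = $26.183825 → $26.18; total due = $324.77

$324.77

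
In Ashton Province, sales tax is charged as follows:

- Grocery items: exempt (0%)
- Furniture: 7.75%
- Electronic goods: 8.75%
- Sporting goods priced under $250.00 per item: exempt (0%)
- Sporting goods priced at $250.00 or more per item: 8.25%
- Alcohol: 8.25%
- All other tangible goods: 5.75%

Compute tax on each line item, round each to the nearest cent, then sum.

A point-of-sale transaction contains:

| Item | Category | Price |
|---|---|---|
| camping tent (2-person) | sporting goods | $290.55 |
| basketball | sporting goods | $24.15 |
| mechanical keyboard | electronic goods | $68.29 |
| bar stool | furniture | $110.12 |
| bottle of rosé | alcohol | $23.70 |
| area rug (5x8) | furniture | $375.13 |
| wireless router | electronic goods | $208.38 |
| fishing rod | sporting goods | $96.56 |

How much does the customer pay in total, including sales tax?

Camping tent (2-person) $290.55: sporting goods, $250.00 or more → 8.25% → $23.97
Basketball $24.15: sporting goods, under $250.00 → 0% → $0.00
Mechanical keyboard $68.29: electronic goods → 8.75% → $5.98
Bar stool $110.12: furniture → 7.75% → $8.53
Bottle of rosé $23.70: alcohol → 8.25% → $1.96
Area rug (5x8) $375.13: furniture → 7.75% → $29.07
Wireless router $208.38: electronic goods → 8.75% → $18.23
Fishing rod $96.56: sporting goods, under $250.00 → 0% → $0.00
Subtotal = $1196.88; tax = $87.74; total due = $1284.62

$1284.62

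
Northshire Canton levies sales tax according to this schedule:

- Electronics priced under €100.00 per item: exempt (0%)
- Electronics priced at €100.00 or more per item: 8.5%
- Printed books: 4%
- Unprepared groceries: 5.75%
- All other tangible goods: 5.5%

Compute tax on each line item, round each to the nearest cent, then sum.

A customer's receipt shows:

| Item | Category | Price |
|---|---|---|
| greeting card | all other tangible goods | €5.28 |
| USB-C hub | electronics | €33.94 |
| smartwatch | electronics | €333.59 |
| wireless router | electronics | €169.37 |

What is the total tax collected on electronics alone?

USB-C hub €33.94: electronics, under €100.00 → 0% → €0.00
Smartwatch €333.59: electronics, €100.00 or more → 8.5% → €28.36
Wireless router €169.37: electronics, €100.00 or more → 8.5% → €14.40
Tax on electronics = €0.00 + €28.36 + €14.40 = €42.76

€42.76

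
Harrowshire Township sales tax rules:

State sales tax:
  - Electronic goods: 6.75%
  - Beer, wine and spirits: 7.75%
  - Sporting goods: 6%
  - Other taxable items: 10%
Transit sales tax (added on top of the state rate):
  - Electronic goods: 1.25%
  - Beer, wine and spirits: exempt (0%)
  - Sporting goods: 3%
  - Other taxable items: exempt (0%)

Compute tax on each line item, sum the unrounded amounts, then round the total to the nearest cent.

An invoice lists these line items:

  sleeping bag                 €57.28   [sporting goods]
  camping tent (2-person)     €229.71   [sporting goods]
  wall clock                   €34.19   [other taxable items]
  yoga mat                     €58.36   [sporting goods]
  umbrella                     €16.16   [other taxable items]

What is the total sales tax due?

Sleeping bag €57.28: sporting goods → 6% + 3% transit = 9% → €5.1552
Camping tent (2-person) €229.71: sporting goods → 6% + 3% transit = 9% → €20.6739
Wall clock €34.19: other taxable items → 10% + 0% transit = 10% → €3.419
Yoga mat €58.36: sporting goods → 6% + 3% transit = 9% → €5.2524
Umbrella €16.16: other taxable items → 10% + 0% transit = 10% → €1.616
Unrounded tax sum = €36.1165 → €36.12

€36.12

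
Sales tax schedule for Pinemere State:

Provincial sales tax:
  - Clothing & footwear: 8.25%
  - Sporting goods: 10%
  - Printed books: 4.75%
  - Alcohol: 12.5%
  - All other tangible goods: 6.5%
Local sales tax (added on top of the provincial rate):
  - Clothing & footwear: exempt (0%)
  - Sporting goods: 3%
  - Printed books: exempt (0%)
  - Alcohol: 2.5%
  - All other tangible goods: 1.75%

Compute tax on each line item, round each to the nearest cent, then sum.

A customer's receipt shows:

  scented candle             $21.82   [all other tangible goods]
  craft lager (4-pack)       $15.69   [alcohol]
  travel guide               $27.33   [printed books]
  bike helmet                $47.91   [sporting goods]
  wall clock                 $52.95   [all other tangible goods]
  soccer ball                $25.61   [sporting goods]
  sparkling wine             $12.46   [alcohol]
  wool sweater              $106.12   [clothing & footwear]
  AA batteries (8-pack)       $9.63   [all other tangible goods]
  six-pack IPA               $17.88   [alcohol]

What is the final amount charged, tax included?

Scented candle $21.82: all other tangible goods → 6.5% + 1.75% local = 8.25% → $1.80
Craft lager (4-pack) $15.69: alcohol → 12.5% + 2.5% local = 15% → $2.35
Travel guide $27.33: printed books → 4.75% + 0% local = 4.75% → $1.30
Bike helmet $47.91: sporting goods → 10% + 3% local = 13% → $6.23
Wall clock $52.95: all other tangible goods → 6.5% + 1.75% local = 8.25% → $4.37
Soccer ball $25.61: sporting goods → 10% + 3% local = 13% → $3.33
Sparkling wine $12.46: alcohol → 12.5% + 2.5% local = 15% → $1.87
Wool sweater $106.12: clothing & footwear → 8.25% + 0% local = 8.25% → $8.75
AA batteries (8-pack) $9.63: all other tangible goods → 6.5% + 1.75% local = 8.25% → $0.79
Six-pack IPA $17.88: alcohol → 12.5% + 2.5% local = 15% → $2.68
Subtotal = $337.40; tax = $33.47; total due = $370.87

$370.87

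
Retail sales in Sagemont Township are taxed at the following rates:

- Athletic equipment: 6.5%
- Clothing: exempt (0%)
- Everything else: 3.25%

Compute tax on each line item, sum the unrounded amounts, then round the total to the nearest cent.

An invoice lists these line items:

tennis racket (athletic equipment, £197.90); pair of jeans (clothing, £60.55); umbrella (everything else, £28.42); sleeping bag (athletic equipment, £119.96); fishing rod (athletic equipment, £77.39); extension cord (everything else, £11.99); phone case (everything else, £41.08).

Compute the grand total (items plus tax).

Tennis racket £197.90: athletic equipment → 6.5% → £12.8635
Pair of jeans £60.55: clothing → 0% → £0.00
Umbrella £28.42: everything else → 3.25% → £0.92365
Sleeping bag £119.96: athletic equipment → 6.5% → £7.7974
Fishing rod £77.39: athletic equipment → 6.5% → £5.03035
Extension cord £11.99: everything else → 3.25% → £0.389675
Phone case £41.08: everything else → 3.25% → £1.3351
Subtotal = £537.29; unrounded tax = £28.339675 → £28.34; total due = £565.63

£565.63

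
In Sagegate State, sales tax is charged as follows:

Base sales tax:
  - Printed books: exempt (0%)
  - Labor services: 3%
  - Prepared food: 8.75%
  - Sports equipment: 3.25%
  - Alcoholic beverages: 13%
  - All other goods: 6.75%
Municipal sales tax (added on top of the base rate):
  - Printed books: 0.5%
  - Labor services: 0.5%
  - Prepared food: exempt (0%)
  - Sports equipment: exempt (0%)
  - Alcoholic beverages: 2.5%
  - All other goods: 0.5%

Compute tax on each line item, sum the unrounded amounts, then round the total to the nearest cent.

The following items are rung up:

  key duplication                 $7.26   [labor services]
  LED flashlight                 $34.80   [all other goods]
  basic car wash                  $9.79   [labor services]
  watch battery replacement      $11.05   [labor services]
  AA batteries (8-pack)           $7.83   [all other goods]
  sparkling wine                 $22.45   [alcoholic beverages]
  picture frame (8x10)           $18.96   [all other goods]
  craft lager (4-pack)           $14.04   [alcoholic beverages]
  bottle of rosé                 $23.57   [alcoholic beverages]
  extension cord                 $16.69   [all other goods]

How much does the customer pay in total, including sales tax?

$182.41

Key duplication $7.26: labor services → 3% + 0.5% municipal = 3.5% → $0.2541
LED flashlight $34.80: all other goods → 6.75% + 0.5% municipal = 7.25% → $2.523
Basic car wash $9.79: labor services → 3% + 0.5% municipal = 3.5% → $0.34265
Watch battery replacement $11.05: labor services → 3% + 0.5% municipal = 3.5% → $0.38675
AA batteries (8-pack) $7.83: all other goods → 6.75% + 0.5% municipal = 7.25% → $0.567675
Sparkling wine $22.45: alcoholic beverages → 13% + 2.5% municipal = 15.5% → $3.47975
Picture frame (8x10) $18.96: all other goods → 6.75% + 0.5% municipal = 7.25% → $1.3746
Craft lager (4-pack) $14.04: alcoholic beverages → 13% + 2.5% municipal = 15.5% → $2.1762
Bottle of rosé $23.57: alcoholic beverages → 13% + 2.5% municipal = 15.5% → $3.65335
Extension cord $16.69: all other goods → 6.75% + 0.5% municipal = 7.25% → $1.210025
Subtotal = $166.44; unrounded tax = $15.9681 → $15.97; total due = $182.41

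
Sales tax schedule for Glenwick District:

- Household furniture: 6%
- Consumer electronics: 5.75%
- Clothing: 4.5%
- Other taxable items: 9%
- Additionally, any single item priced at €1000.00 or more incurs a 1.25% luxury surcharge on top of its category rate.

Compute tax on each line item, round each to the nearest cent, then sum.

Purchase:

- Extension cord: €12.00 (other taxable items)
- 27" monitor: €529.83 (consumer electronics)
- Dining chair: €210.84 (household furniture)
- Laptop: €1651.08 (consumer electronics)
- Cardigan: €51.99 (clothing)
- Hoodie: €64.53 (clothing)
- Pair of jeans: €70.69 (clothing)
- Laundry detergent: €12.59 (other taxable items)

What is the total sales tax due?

€169.33

Extension cord €12.00: other taxable items → 9% → €1.08
27" monitor €529.83: consumer electronics → 5.75% → €30.47
Dining chair €210.84: household furniture → 6% → €12.65
Laptop €1651.08: consumer electronics → 5.75% + 1.25% surcharge = 7% → €115.58
Cardigan €51.99: clothing → 4.5% → €2.34
Hoodie €64.53: clothing → 4.5% → €2.90
Pair of jeans €70.69: clothing → 4.5% → €3.18
Laundry detergent €12.59: other taxable items → 9% → €1.13
Total tax = €1.08 + €30.47 + €12.65 + €115.58 + €2.34 + €2.90 + €3.18 + €1.13 = €169.33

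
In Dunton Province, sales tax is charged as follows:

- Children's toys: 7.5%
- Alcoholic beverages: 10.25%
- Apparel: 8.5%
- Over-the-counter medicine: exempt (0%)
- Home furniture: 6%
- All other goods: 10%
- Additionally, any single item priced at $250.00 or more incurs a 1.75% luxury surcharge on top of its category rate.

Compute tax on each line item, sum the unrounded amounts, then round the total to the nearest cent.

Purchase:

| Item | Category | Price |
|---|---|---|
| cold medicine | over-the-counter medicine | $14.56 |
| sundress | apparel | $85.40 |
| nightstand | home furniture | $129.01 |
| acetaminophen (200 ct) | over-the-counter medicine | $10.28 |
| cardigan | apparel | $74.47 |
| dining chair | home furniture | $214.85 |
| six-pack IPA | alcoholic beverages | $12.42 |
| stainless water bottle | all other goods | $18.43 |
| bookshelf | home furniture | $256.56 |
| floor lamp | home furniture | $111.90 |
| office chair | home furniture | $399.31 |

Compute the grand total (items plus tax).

Cold medicine $14.56: over-the-counter medicine → 0% → $0.00
Sundress $85.40: apparel → 8.5% → $7.259
Nightstand $129.01: home furniture → 6% → $7.7406
Acetaminophen (200 ct) $10.28: over-the-counter medicine → 0% → $0.00
Cardigan $74.47: apparel → 8.5% → $6.32995
Dining chair $214.85: home furniture → 6% → $12.891
Six-pack IPA $12.42: alcoholic beverages → 10.25% → $1.27305
Stainless water bottle $18.43: all other goods → 10% → $1.843
Bookshelf $256.56: home furniture → 6% + 1.75% surcharge = 7.75% → $19.8834
Floor lamp $111.90: home furniture → 6% → $6.714
Office chair $399.31: home furniture → 6% + 1.75% surcharge = 7.75% → $30.946525
Subtotal = $1327.19; unrounded tax = $94.880525 → $94.88; total due = $1422.07

$1422.07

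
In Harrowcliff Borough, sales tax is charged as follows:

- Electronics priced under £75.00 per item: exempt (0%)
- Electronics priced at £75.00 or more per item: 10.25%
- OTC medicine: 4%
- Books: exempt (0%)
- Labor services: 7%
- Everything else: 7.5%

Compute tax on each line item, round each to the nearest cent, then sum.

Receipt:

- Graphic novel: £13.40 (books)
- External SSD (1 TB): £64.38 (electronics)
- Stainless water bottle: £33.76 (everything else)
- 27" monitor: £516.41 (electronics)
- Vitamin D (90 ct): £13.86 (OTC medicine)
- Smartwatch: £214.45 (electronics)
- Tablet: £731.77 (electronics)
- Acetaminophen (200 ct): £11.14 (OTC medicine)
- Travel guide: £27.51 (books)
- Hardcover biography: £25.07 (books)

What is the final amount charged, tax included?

Graphic novel £13.40: books → 0% → £0.00
External SSD (1 TB) £64.38: electronics, under £75.00 → 0% → £0.00
Stainless water bottle £33.76: everything else → 7.5% → £2.53
27" monitor £516.41: electronics, £75.00 or more → 10.25% → £52.93
Vitamin D (90 ct) £13.86: OTC medicine → 4% → £0.55
Smartwatch £214.45: electronics, £75.00 or more → 10.25% → £21.98
Tablet £731.77: electronics, £75.00 or more → 10.25% → £75.01
Acetaminophen (200 ct) £11.14: OTC medicine → 4% → £0.45
Travel guide £27.51: books → 0% → £0.00
Hardcover biography £25.07: books → 0% → £0.00
Subtotal = £1651.75; tax = £153.45; total due = £1805.20

£1805.20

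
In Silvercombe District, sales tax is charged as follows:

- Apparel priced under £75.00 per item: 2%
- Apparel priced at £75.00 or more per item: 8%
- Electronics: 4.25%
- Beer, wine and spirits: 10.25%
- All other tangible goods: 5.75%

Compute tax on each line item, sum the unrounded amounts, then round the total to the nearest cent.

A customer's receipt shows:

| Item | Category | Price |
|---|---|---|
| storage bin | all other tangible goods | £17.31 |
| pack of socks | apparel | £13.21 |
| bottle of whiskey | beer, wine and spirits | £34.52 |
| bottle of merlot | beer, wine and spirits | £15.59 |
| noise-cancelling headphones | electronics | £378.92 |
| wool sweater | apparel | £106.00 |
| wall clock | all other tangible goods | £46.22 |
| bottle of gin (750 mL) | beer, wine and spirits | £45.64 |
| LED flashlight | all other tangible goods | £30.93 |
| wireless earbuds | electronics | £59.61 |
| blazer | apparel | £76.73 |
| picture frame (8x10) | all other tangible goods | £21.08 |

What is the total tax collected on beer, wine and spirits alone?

£9.81

Bottle of whiskey £34.52: beer, wine and spirits → 10.25% → £3.5383
Bottle of merlot £15.59: beer, wine and spirits → 10.25% → £1.597975
Bottle of gin (750 mL) £45.64: beer, wine and spirits → 10.25% → £4.6781
Tax on beer, wine and spirits: unrounded sum = £9.814375 → £9.81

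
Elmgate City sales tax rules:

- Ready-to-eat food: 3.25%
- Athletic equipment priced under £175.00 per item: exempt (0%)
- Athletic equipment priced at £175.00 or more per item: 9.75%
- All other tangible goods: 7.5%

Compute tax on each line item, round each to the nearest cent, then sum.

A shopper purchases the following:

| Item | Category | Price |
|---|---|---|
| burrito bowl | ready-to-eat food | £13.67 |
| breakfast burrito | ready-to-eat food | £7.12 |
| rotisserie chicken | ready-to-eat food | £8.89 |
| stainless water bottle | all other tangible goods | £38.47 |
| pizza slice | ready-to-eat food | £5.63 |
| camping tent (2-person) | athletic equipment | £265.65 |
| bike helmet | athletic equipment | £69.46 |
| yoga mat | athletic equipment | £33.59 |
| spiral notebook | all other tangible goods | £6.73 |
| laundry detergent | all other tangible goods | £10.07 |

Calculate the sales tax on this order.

Burrito bowl £13.67: ready-to-eat food → 3.25% → £0.44
Breakfast burrito £7.12: ready-to-eat food → 3.25% → £0.23
Rotisserie chicken £8.89: ready-to-eat food → 3.25% → £0.29
Stainless water bottle £38.47: all other tangible goods → 7.5% → £2.89
Pizza slice £5.63: ready-to-eat food → 3.25% → £0.18
Camping tent (2-person) £265.65: athletic equipment, £175.00 or more → 9.75% → £25.90
Bike helmet £69.46: athletic equipment, under £175.00 → 0% → £0.00
Yoga mat £33.59: athletic equipment, under £175.00 → 0% → £0.00
Spiral notebook £6.73: all other tangible goods → 7.5% → £0.50
Laundry detergent £10.07: all other tangible goods → 7.5% → £0.76
Total tax = £0.44 + £0.23 + £0.29 + £2.89 + £0.18 + £25.90 + £0.50 + £0.76 = £31.19

£31.19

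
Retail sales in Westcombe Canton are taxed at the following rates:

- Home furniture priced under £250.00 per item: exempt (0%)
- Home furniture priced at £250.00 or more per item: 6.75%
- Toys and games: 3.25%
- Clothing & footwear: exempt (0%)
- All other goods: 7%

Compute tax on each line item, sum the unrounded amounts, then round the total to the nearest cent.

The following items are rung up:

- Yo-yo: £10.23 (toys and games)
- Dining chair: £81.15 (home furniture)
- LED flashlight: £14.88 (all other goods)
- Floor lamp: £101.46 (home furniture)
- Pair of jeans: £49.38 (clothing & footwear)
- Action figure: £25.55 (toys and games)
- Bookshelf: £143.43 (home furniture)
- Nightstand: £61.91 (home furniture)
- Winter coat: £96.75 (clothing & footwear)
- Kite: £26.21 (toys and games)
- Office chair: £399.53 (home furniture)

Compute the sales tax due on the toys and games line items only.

Yo-yo £10.23: toys and games → 3.25% → £0.332475
Action figure £25.55: toys and games → 3.25% → £0.830375
Kite £26.21: toys and games → 3.25% → £0.851825
Tax on toys and games: unrounded sum = £2.014675 → £2.01

£2.01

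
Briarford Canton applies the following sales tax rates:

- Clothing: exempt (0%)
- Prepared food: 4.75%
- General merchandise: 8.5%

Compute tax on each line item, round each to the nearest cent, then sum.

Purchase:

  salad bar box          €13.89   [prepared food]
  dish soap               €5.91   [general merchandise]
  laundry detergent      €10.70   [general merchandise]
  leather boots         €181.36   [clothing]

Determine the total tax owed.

€2.07

Salad bar box €13.89: prepared food → 4.75% → €0.66
Dish soap €5.91: general merchandise → 8.5% → €0.50
Laundry detergent €10.70: general merchandise → 8.5% → €0.91
Leather boots €181.36: clothing → 0% → €0.00
Total tax = €0.66 + €0.50 + €0.91 = €2.07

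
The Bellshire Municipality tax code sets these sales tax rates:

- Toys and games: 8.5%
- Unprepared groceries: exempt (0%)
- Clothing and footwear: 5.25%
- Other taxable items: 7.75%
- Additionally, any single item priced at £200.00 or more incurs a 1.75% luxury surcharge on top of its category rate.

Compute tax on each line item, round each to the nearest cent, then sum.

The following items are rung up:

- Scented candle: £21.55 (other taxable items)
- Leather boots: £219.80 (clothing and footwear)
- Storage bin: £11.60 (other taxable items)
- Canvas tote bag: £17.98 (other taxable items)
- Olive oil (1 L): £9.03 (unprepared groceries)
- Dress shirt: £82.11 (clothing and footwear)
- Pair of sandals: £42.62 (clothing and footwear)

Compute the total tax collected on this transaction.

£25.90

Scented candle £21.55: other taxable items → 7.75% → £1.67
Leather boots £219.80: clothing and footwear → 5.25% + 1.75% surcharge = 7% → £15.39
Storage bin £11.60: other taxable items → 7.75% → £0.90
Canvas tote bag £17.98: other taxable items → 7.75% → £1.39
Olive oil (1 L) £9.03: unprepared groceries → 0% → £0.00
Dress shirt £82.11: clothing and footwear → 5.25% → £4.31
Pair of sandals £42.62: clothing and footwear → 5.25% → £2.24
Total tax = £1.67 + £15.39 + £0.90 + £1.39 + £4.31 + £2.24 = £25.90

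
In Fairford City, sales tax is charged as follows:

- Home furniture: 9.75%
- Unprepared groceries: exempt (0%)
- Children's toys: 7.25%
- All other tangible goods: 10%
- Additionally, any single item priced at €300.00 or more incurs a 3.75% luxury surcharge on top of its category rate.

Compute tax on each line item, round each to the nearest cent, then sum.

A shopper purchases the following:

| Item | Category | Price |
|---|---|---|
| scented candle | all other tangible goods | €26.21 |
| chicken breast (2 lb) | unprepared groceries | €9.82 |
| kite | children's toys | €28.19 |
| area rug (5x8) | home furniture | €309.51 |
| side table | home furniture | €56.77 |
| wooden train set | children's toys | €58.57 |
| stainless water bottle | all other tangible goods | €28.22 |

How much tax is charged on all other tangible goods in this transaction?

Scented candle €26.21: all other tangible goods → 10% → €2.62
Stainless water bottle €28.22: all other tangible goods → 10% → €2.82
Tax on all other tangible goods = €2.62 + €2.82 = €5.44

€5.44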